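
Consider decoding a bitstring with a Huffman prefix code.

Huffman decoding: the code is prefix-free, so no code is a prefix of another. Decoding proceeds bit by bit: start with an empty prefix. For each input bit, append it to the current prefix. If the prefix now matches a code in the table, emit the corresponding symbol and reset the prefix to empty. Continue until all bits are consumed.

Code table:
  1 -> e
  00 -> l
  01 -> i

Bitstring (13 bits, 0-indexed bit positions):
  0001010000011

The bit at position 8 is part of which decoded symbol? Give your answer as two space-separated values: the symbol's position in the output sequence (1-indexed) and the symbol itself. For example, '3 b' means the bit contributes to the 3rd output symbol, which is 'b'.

Answer: 5 l

Derivation:
Bit 0: prefix='0' (no match yet)
Bit 1: prefix='00' -> emit 'l', reset
Bit 2: prefix='0' (no match yet)
Bit 3: prefix='01' -> emit 'i', reset
Bit 4: prefix='0' (no match yet)
Bit 5: prefix='01' -> emit 'i', reset
Bit 6: prefix='0' (no match yet)
Bit 7: prefix='00' -> emit 'l', reset
Bit 8: prefix='0' (no match yet)
Bit 9: prefix='00' -> emit 'l', reset
Bit 10: prefix='0' (no match yet)
Bit 11: prefix='01' -> emit 'i', reset
Bit 12: prefix='1' -> emit 'e', reset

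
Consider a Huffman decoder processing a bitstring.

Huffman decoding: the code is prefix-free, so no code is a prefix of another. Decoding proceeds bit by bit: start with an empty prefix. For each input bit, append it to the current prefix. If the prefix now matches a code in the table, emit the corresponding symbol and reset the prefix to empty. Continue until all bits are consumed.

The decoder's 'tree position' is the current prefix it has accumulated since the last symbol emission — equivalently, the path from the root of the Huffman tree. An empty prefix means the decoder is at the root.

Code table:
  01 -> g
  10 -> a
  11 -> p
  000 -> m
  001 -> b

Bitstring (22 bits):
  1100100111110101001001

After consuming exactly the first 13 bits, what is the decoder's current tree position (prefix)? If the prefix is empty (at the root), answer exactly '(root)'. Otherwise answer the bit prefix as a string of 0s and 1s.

Bit 0: prefix='1' (no match yet)
Bit 1: prefix='11' -> emit 'p', reset
Bit 2: prefix='0' (no match yet)
Bit 3: prefix='00' (no match yet)
Bit 4: prefix='001' -> emit 'b', reset
Bit 5: prefix='0' (no match yet)
Bit 6: prefix='00' (no match yet)
Bit 7: prefix='001' -> emit 'b', reset
Bit 8: prefix='1' (no match yet)
Bit 9: prefix='11' -> emit 'p', reset
Bit 10: prefix='1' (no match yet)
Bit 11: prefix='11' -> emit 'p', reset
Bit 12: prefix='0' (no match yet)

Answer: 0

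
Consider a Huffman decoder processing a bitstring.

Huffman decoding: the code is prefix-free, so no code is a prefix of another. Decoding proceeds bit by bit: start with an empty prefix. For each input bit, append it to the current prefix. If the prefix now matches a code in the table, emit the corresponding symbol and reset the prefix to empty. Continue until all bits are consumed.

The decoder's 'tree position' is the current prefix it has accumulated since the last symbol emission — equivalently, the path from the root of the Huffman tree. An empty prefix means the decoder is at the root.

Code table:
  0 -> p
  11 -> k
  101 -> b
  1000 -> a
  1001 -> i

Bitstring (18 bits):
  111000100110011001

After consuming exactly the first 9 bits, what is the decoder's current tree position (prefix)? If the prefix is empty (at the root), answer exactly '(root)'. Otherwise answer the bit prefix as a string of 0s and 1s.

Answer: 100

Derivation:
Bit 0: prefix='1' (no match yet)
Bit 1: prefix='11' -> emit 'k', reset
Bit 2: prefix='1' (no match yet)
Bit 3: prefix='10' (no match yet)
Bit 4: prefix='100' (no match yet)
Bit 5: prefix='1000' -> emit 'a', reset
Bit 6: prefix='1' (no match yet)
Bit 7: prefix='10' (no match yet)
Bit 8: prefix='100' (no match yet)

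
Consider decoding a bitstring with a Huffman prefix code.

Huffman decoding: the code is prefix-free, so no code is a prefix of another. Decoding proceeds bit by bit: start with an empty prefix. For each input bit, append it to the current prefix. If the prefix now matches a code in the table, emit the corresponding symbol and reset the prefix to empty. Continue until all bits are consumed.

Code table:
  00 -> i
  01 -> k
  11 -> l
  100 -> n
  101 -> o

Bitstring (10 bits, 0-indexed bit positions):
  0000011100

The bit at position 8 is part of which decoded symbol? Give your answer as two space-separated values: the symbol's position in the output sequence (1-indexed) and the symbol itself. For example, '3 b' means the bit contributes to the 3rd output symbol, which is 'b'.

Bit 0: prefix='0' (no match yet)
Bit 1: prefix='00' -> emit 'i', reset
Bit 2: prefix='0' (no match yet)
Bit 3: prefix='00' -> emit 'i', reset
Bit 4: prefix='0' (no match yet)
Bit 5: prefix='01' -> emit 'k', reset
Bit 6: prefix='1' (no match yet)
Bit 7: prefix='11' -> emit 'l', reset
Bit 8: prefix='0' (no match yet)
Bit 9: prefix='00' -> emit 'i', reset

Answer: 5 i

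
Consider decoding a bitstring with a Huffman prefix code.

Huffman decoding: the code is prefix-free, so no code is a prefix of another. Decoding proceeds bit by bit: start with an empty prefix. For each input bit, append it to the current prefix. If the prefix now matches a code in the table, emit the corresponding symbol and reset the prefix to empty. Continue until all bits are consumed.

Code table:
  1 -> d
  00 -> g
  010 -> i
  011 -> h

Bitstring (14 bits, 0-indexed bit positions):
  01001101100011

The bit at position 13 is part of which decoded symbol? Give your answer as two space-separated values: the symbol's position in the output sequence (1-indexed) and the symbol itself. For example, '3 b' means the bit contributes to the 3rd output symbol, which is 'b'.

Bit 0: prefix='0' (no match yet)
Bit 1: prefix='01' (no match yet)
Bit 2: prefix='010' -> emit 'i', reset
Bit 3: prefix='0' (no match yet)
Bit 4: prefix='01' (no match yet)
Bit 5: prefix='011' -> emit 'h', reset
Bit 6: prefix='0' (no match yet)
Bit 7: prefix='01' (no match yet)
Bit 8: prefix='011' -> emit 'h', reset
Bit 9: prefix='0' (no match yet)
Bit 10: prefix='00' -> emit 'g', reset
Bit 11: prefix='0' (no match yet)
Bit 12: prefix='01' (no match yet)
Bit 13: prefix='011' -> emit 'h', reset

Answer: 5 h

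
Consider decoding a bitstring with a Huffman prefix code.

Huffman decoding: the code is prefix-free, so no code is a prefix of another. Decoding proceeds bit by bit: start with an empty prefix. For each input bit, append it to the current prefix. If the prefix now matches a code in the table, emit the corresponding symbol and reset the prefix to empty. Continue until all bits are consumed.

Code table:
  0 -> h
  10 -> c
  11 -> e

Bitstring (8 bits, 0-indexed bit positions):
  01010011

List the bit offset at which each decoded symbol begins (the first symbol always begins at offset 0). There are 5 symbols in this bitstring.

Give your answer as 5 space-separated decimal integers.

Bit 0: prefix='0' -> emit 'h', reset
Bit 1: prefix='1' (no match yet)
Bit 2: prefix='10' -> emit 'c', reset
Bit 3: prefix='1' (no match yet)
Bit 4: prefix='10' -> emit 'c', reset
Bit 5: prefix='0' -> emit 'h', reset
Bit 6: prefix='1' (no match yet)
Bit 7: prefix='11' -> emit 'e', reset

Answer: 0 1 3 5 6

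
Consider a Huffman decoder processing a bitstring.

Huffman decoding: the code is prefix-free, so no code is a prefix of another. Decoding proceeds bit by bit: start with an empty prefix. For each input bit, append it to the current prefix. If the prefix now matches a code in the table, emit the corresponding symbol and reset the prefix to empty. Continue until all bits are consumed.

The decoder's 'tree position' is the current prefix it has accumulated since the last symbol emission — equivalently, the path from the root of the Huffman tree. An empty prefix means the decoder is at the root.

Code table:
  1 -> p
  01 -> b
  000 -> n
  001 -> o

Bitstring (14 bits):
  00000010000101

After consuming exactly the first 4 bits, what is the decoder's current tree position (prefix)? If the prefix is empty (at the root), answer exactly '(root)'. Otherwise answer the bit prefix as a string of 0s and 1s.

Bit 0: prefix='0' (no match yet)
Bit 1: prefix='00' (no match yet)
Bit 2: prefix='000' -> emit 'n', reset
Bit 3: prefix='0' (no match yet)

Answer: 0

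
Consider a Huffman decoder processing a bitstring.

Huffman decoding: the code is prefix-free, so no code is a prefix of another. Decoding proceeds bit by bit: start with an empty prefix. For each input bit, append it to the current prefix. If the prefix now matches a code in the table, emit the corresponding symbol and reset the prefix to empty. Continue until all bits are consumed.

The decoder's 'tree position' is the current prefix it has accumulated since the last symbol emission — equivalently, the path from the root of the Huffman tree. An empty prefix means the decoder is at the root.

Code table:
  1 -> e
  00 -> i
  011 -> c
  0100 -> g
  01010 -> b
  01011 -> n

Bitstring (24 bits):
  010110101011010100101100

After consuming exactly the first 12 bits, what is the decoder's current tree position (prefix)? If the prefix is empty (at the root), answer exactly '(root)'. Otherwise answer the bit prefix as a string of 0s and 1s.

Bit 0: prefix='0' (no match yet)
Bit 1: prefix='01' (no match yet)
Bit 2: prefix='010' (no match yet)
Bit 3: prefix='0101' (no match yet)
Bit 4: prefix='01011' -> emit 'n', reset
Bit 5: prefix='0' (no match yet)
Bit 6: prefix='01' (no match yet)
Bit 7: prefix='010' (no match yet)
Bit 8: prefix='0101' (no match yet)
Bit 9: prefix='01010' -> emit 'b', reset
Bit 10: prefix='1' -> emit 'e', reset
Bit 11: prefix='1' -> emit 'e', reset

Answer: (root)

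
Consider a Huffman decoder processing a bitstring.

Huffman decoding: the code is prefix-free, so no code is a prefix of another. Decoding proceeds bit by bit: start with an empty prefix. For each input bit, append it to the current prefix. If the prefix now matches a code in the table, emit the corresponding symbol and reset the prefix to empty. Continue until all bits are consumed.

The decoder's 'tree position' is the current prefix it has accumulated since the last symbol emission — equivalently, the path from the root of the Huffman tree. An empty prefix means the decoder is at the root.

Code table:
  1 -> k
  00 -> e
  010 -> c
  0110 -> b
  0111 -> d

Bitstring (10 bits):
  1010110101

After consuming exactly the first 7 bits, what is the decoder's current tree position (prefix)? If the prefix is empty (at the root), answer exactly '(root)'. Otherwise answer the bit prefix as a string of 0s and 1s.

Answer: 0

Derivation:
Bit 0: prefix='1' -> emit 'k', reset
Bit 1: prefix='0' (no match yet)
Bit 2: prefix='01' (no match yet)
Bit 3: prefix='010' -> emit 'c', reset
Bit 4: prefix='1' -> emit 'k', reset
Bit 5: prefix='1' -> emit 'k', reset
Bit 6: prefix='0' (no match yet)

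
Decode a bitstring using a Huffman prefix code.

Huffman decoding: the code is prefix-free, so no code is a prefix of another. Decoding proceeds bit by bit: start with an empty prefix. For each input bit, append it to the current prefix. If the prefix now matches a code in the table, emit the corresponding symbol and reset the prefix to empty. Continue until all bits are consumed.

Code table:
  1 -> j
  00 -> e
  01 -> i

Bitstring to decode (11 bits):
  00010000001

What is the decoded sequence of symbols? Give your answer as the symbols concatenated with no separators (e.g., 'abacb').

Answer: eieeej

Derivation:
Bit 0: prefix='0' (no match yet)
Bit 1: prefix='00' -> emit 'e', reset
Bit 2: prefix='0' (no match yet)
Bit 3: prefix='01' -> emit 'i', reset
Bit 4: prefix='0' (no match yet)
Bit 5: prefix='00' -> emit 'e', reset
Bit 6: prefix='0' (no match yet)
Bit 7: prefix='00' -> emit 'e', reset
Bit 8: prefix='0' (no match yet)
Bit 9: prefix='00' -> emit 'e', reset
Bit 10: prefix='1' -> emit 'j', reset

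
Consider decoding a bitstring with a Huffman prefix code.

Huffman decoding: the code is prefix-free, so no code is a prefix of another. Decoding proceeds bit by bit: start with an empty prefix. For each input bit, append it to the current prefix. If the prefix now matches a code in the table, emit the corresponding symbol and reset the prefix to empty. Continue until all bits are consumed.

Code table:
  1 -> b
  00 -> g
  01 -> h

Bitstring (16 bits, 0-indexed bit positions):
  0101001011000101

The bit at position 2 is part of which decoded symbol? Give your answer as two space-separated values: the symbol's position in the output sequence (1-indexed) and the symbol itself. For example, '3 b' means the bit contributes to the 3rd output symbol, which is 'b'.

Answer: 2 h

Derivation:
Bit 0: prefix='0' (no match yet)
Bit 1: prefix='01' -> emit 'h', reset
Bit 2: prefix='0' (no match yet)
Bit 3: prefix='01' -> emit 'h', reset
Bit 4: prefix='0' (no match yet)
Bit 5: prefix='00' -> emit 'g', reset
Bit 6: prefix='1' -> emit 'b', reset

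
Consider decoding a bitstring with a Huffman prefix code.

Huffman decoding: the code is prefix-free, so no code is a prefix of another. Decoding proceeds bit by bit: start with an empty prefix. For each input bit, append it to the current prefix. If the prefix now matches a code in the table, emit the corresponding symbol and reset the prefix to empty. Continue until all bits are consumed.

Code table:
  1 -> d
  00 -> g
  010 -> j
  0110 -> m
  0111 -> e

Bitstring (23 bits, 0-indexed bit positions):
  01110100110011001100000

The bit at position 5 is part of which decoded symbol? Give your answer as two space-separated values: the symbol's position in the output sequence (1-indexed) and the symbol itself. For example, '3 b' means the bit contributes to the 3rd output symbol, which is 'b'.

Bit 0: prefix='0' (no match yet)
Bit 1: prefix='01' (no match yet)
Bit 2: prefix='011' (no match yet)
Bit 3: prefix='0111' -> emit 'e', reset
Bit 4: prefix='0' (no match yet)
Bit 5: prefix='01' (no match yet)
Bit 6: prefix='010' -> emit 'j', reset
Bit 7: prefix='0' (no match yet)
Bit 8: prefix='01' (no match yet)
Bit 9: prefix='011' (no match yet)

Answer: 2 j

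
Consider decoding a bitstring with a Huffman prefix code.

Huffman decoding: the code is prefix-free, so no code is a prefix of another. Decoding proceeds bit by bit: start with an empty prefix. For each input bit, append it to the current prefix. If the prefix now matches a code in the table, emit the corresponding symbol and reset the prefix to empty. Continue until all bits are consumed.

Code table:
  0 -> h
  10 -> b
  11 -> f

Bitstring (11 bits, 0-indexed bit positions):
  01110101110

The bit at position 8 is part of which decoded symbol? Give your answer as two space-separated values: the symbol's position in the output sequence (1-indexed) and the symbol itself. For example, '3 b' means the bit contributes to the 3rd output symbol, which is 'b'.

Answer: 5 f

Derivation:
Bit 0: prefix='0' -> emit 'h', reset
Bit 1: prefix='1' (no match yet)
Bit 2: prefix='11' -> emit 'f', reset
Bit 3: prefix='1' (no match yet)
Bit 4: prefix='10' -> emit 'b', reset
Bit 5: prefix='1' (no match yet)
Bit 6: prefix='10' -> emit 'b', reset
Bit 7: prefix='1' (no match yet)
Bit 8: prefix='11' -> emit 'f', reset
Bit 9: prefix='1' (no match yet)
Bit 10: prefix='10' -> emit 'b', reset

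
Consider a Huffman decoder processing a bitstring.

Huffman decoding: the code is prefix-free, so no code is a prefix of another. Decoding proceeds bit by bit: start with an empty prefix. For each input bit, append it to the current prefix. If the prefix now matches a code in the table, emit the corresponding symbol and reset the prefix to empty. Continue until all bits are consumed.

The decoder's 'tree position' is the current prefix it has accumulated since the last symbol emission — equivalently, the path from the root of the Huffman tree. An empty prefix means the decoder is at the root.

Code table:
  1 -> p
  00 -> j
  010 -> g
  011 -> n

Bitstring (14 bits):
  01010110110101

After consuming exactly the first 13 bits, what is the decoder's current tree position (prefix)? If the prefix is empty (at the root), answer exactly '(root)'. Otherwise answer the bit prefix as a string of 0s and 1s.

Bit 0: prefix='0' (no match yet)
Bit 1: prefix='01' (no match yet)
Bit 2: prefix='010' -> emit 'g', reset
Bit 3: prefix='1' -> emit 'p', reset
Bit 4: prefix='0' (no match yet)
Bit 5: prefix='01' (no match yet)
Bit 6: prefix='011' -> emit 'n', reset
Bit 7: prefix='0' (no match yet)
Bit 8: prefix='01' (no match yet)
Bit 9: prefix='011' -> emit 'n', reset
Bit 10: prefix='0' (no match yet)
Bit 11: prefix='01' (no match yet)
Bit 12: prefix='010' -> emit 'g', reset

Answer: (root)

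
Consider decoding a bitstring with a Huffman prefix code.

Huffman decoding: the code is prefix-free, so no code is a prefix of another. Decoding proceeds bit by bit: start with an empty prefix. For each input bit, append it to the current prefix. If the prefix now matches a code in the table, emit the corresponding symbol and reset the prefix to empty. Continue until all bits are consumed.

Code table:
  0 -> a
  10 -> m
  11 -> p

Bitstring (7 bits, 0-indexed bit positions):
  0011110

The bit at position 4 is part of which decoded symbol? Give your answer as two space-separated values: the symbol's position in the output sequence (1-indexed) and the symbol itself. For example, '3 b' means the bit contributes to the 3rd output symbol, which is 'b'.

Answer: 4 p

Derivation:
Bit 0: prefix='0' -> emit 'a', reset
Bit 1: prefix='0' -> emit 'a', reset
Bit 2: prefix='1' (no match yet)
Bit 3: prefix='11' -> emit 'p', reset
Bit 4: prefix='1' (no match yet)
Bit 5: prefix='11' -> emit 'p', reset
Bit 6: prefix='0' -> emit 'a', reset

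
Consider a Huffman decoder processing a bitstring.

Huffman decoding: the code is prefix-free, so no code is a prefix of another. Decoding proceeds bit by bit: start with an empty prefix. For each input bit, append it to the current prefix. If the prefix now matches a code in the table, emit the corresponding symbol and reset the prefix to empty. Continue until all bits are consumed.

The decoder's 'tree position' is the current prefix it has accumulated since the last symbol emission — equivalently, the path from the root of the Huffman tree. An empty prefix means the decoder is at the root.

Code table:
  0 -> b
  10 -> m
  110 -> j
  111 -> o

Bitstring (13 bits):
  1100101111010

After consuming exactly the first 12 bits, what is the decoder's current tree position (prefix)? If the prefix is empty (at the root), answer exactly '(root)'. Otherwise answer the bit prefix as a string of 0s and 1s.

Answer: 1

Derivation:
Bit 0: prefix='1' (no match yet)
Bit 1: prefix='11' (no match yet)
Bit 2: prefix='110' -> emit 'j', reset
Bit 3: prefix='0' -> emit 'b', reset
Bit 4: prefix='1' (no match yet)
Bit 5: prefix='10' -> emit 'm', reset
Bit 6: prefix='1' (no match yet)
Bit 7: prefix='11' (no match yet)
Bit 8: prefix='111' -> emit 'o', reset
Bit 9: prefix='1' (no match yet)
Bit 10: prefix='10' -> emit 'm', reset
Bit 11: prefix='1' (no match yet)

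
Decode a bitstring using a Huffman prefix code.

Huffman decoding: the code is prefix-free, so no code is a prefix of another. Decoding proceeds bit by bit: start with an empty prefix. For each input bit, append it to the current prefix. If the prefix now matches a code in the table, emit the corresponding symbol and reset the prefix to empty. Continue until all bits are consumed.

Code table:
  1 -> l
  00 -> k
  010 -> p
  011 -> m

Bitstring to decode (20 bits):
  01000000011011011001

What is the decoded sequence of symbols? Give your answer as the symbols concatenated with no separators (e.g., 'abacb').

Bit 0: prefix='0' (no match yet)
Bit 1: prefix='01' (no match yet)
Bit 2: prefix='010' -> emit 'p', reset
Bit 3: prefix='0' (no match yet)
Bit 4: prefix='00' -> emit 'k', reset
Bit 5: prefix='0' (no match yet)
Bit 6: prefix='00' -> emit 'k', reset
Bit 7: prefix='0' (no match yet)
Bit 8: prefix='00' -> emit 'k', reset
Bit 9: prefix='1' -> emit 'l', reset
Bit 10: prefix='1' -> emit 'l', reset
Bit 11: prefix='0' (no match yet)
Bit 12: prefix='01' (no match yet)
Bit 13: prefix='011' -> emit 'm', reset
Bit 14: prefix='0' (no match yet)
Bit 15: prefix='01' (no match yet)
Bit 16: prefix='011' -> emit 'm', reset
Bit 17: prefix='0' (no match yet)
Bit 18: prefix='00' -> emit 'k', reset
Bit 19: prefix='1' -> emit 'l', reset

Answer: pkkkllmmkl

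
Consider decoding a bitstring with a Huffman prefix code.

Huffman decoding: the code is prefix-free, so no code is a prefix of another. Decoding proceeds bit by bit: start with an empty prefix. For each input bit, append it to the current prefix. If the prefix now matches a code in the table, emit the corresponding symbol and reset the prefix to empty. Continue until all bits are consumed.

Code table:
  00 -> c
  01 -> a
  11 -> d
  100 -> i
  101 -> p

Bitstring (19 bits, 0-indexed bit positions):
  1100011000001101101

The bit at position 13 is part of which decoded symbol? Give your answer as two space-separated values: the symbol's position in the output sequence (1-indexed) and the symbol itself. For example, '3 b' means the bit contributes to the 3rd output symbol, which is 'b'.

Answer: 7 p

Derivation:
Bit 0: prefix='1' (no match yet)
Bit 1: prefix='11' -> emit 'd', reset
Bit 2: prefix='0' (no match yet)
Bit 3: prefix='00' -> emit 'c', reset
Bit 4: prefix='0' (no match yet)
Bit 5: prefix='01' -> emit 'a', reset
Bit 6: prefix='1' (no match yet)
Bit 7: prefix='10' (no match yet)
Bit 8: prefix='100' -> emit 'i', reset
Bit 9: prefix='0' (no match yet)
Bit 10: prefix='00' -> emit 'c', reset
Bit 11: prefix='0' (no match yet)
Bit 12: prefix='01' -> emit 'a', reset
Bit 13: prefix='1' (no match yet)
Bit 14: prefix='10' (no match yet)
Bit 15: prefix='101' -> emit 'p', reset
Bit 16: prefix='1' (no match yet)
Bit 17: prefix='10' (no match yet)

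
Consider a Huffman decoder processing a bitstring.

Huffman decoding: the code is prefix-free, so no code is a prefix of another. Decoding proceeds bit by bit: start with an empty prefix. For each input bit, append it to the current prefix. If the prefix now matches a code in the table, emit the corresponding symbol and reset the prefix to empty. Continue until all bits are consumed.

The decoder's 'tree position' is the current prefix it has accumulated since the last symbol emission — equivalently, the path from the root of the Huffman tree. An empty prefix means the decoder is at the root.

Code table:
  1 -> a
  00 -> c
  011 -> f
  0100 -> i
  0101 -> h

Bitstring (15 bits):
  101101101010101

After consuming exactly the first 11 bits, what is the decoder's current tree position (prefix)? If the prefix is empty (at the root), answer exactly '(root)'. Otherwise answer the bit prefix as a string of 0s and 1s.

Bit 0: prefix='1' -> emit 'a', reset
Bit 1: prefix='0' (no match yet)
Bit 2: prefix='01' (no match yet)
Bit 3: prefix='011' -> emit 'f', reset
Bit 4: prefix='0' (no match yet)
Bit 5: prefix='01' (no match yet)
Bit 6: prefix='011' -> emit 'f', reset
Bit 7: prefix='0' (no match yet)
Bit 8: prefix='01' (no match yet)
Bit 9: prefix='010' (no match yet)
Bit 10: prefix='0101' -> emit 'h', reset

Answer: (root)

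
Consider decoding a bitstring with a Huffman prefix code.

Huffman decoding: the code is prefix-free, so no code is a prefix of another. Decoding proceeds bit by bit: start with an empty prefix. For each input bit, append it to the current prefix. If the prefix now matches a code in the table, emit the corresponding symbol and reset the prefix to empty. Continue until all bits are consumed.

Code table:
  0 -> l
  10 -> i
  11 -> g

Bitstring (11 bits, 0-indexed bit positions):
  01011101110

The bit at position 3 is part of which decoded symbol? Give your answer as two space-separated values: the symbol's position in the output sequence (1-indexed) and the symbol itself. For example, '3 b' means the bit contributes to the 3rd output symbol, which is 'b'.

Answer: 3 g

Derivation:
Bit 0: prefix='0' -> emit 'l', reset
Bit 1: prefix='1' (no match yet)
Bit 2: prefix='10' -> emit 'i', reset
Bit 3: prefix='1' (no match yet)
Bit 4: prefix='11' -> emit 'g', reset
Bit 5: prefix='1' (no match yet)
Bit 6: prefix='10' -> emit 'i', reset
Bit 7: prefix='1' (no match yet)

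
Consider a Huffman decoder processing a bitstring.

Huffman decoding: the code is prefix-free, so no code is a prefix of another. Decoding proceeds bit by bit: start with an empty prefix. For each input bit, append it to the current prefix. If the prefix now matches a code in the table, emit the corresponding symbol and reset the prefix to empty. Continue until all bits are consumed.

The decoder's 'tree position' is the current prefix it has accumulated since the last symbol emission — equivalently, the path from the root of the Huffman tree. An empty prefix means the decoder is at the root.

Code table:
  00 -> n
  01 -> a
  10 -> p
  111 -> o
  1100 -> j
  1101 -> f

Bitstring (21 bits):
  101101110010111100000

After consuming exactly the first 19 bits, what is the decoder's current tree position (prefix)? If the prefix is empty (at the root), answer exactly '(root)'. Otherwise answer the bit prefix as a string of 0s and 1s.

Answer: (root)

Derivation:
Bit 0: prefix='1' (no match yet)
Bit 1: prefix='10' -> emit 'p', reset
Bit 2: prefix='1' (no match yet)
Bit 3: prefix='11' (no match yet)
Bit 4: prefix='110' (no match yet)
Bit 5: prefix='1101' -> emit 'f', reset
Bit 6: prefix='1' (no match yet)
Bit 7: prefix='11' (no match yet)
Bit 8: prefix='110' (no match yet)
Bit 9: prefix='1100' -> emit 'j', reset
Bit 10: prefix='1' (no match yet)
Bit 11: prefix='10' -> emit 'p', reset
Bit 12: prefix='1' (no match yet)
Bit 13: prefix='11' (no match yet)
Bit 14: prefix='111' -> emit 'o', reset
Bit 15: prefix='1' (no match yet)
Bit 16: prefix='10' -> emit 'p', reset
Bit 17: prefix='0' (no match yet)
Bit 18: prefix='00' -> emit 'n', reset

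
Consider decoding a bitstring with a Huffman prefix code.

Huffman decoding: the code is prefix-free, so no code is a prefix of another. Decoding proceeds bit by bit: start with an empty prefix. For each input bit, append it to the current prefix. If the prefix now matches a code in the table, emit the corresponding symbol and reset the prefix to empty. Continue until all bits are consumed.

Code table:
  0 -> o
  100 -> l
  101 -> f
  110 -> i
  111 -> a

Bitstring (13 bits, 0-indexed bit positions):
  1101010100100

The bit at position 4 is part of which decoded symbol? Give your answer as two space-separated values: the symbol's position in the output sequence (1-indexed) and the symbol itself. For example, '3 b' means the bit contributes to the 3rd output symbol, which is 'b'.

Answer: 2 f

Derivation:
Bit 0: prefix='1' (no match yet)
Bit 1: prefix='11' (no match yet)
Bit 2: prefix='110' -> emit 'i', reset
Bit 3: prefix='1' (no match yet)
Bit 4: prefix='10' (no match yet)
Bit 5: prefix='101' -> emit 'f', reset
Bit 6: prefix='0' -> emit 'o', reset
Bit 7: prefix='1' (no match yet)
Bit 8: prefix='10' (no match yet)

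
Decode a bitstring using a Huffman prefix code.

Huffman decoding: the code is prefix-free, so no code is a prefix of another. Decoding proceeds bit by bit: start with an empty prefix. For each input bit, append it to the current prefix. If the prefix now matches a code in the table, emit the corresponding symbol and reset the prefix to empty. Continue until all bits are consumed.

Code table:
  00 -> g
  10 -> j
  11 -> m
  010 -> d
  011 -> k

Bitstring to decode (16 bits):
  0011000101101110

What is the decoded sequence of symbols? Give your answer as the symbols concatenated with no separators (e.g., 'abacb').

Answer: gmgdmkj

Derivation:
Bit 0: prefix='0' (no match yet)
Bit 1: prefix='00' -> emit 'g', reset
Bit 2: prefix='1' (no match yet)
Bit 3: prefix='11' -> emit 'm', reset
Bit 4: prefix='0' (no match yet)
Bit 5: prefix='00' -> emit 'g', reset
Bit 6: prefix='0' (no match yet)
Bit 7: prefix='01' (no match yet)
Bit 8: prefix='010' -> emit 'd', reset
Bit 9: prefix='1' (no match yet)
Bit 10: prefix='11' -> emit 'm', reset
Bit 11: prefix='0' (no match yet)
Bit 12: prefix='01' (no match yet)
Bit 13: prefix='011' -> emit 'k', reset
Bit 14: prefix='1' (no match yet)
Bit 15: prefix='10' -> emit 'j', reset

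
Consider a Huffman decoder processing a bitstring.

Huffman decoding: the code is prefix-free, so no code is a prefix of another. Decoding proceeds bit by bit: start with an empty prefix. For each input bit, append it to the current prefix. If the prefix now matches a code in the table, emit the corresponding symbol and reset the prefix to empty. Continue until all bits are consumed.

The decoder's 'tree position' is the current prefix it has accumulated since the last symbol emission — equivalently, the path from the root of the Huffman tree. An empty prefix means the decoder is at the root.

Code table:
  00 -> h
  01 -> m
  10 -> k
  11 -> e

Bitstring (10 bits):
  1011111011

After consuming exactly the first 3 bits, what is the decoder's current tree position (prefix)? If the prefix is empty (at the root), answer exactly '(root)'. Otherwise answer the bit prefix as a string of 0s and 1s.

Bit 0: prefix='1' (no match yet)
Bit 1: prefix='10' -> emit 'k', reset
Bit 2: prefix='1' (no match yet)

Answer: 1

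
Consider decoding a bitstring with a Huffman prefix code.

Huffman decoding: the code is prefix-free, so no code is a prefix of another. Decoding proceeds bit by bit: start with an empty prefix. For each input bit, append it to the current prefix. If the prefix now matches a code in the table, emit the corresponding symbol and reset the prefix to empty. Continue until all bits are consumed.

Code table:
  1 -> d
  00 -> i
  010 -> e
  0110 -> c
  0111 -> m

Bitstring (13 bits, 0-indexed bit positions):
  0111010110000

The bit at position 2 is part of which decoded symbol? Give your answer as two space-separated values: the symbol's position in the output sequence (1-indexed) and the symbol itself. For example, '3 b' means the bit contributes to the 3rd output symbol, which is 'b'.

Answer: 1 m

Derivation:
Bit 0: prefix='0' (no match yet)
Bit 1: prefix='01' (no match yet)
Bit 2: prefix='011' (no match yet)
Bit 3: prefix='0111' -> emit 'm', reset
Bit 4: prefix='0' (no match yet)
Bit 5: prefix='01' (no match yet)
Bit 6: prefix='010' -> emit 'e', reset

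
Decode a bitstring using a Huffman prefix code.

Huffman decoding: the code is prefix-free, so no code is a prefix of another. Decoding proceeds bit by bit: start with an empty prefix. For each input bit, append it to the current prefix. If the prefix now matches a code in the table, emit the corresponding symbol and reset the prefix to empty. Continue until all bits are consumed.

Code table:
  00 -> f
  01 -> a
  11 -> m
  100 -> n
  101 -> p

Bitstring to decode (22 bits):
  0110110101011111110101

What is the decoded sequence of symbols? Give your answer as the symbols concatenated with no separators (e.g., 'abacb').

Bit 0: prefix='0' (no match yet)
Bit 1: prefix='01' -> emit 'a', reset
Bit 2: prefix='1' (no match yet)
Bit 3: prefix='10' (no match yet)
Bit 4: prefix='101' -> emit 'p', reset
Bit 5: prefix='1' (no match yet)
Bit 6: prefix='10' (no match yet)
Bit 7: prefix='101' -> emit 'p', reset
Bit 8: prefix='0' (no match yet)
Bit 9: prefix='01' -> emit 'a', reset
Bit 10: prefix='0' (no match yet)
Bit 11: prefix='01' -> emit 'a', reset
Bit 12: prefix='1' (no match yet)
Bit 13: prefix='11' -> emit 'm', reset
Bit 14: prefix='1' (no match yet)
Bit 15: prefix='11' -> emit 'm', reset
Bit 16: prefix='1' (no match yet)
Bit 17: prefix='11' -> emit 'm', reset
Bit 18: prefix='0' (no match yet)
Bit 19: prefix='01' -> emit 'a', reset
Bit 20: prefix='0' (no match yet)
Bit 21: prefix='01' -> emit 'a', reset

Answer: appaammmaa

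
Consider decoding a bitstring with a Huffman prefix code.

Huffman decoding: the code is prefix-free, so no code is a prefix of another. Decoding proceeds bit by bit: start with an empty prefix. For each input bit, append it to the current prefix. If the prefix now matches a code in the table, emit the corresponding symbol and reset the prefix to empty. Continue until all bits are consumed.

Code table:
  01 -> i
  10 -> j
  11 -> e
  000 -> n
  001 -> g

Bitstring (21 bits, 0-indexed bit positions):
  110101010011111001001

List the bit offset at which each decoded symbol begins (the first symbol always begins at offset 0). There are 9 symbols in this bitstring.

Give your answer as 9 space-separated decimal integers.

Answer: 0 2 4 6 8 11 13 15 18

Derivation:
Bit 0: prefix='1' (no match yet)
Bit 1: prefix='11' -> emit 'e', reset
Bit 2: prefix='0' (no match yet)
Bit 3: prefix='01' -> emit 'i', reset
Bit 4: prefix='0' (no match yet)
Bit 5: prefix='01' -> emit 'i', reset
Bit 6: prefix='0' (no match yet)
Bit 7: prefix='01' -> emit 'i', reset
Bit 8: prefix='0' (no match yet)
Bit 9: prefix='00' (no match yet)
Bit 10: prefix='001' -> emit 'g', reset
Bit 11: prefix='1' (no match yet)
Bit 12: prefix='11' -> emit 'e', reset
Bit 13: prefix='1' (no match yet)
Bit 14: prefix='11' -> emit 'e', reset
Bit 15: prefix='0' (no match yet)
Bit 16: prefix='00' (no match yet)
Bit 17: prefix='001' -> emit 'g', reset
Bit 18: prefix='0' (no match yet)
Bit 19: prefix='00' (no match yet)
Bit 20: prefix='001' -> emit 'g', reset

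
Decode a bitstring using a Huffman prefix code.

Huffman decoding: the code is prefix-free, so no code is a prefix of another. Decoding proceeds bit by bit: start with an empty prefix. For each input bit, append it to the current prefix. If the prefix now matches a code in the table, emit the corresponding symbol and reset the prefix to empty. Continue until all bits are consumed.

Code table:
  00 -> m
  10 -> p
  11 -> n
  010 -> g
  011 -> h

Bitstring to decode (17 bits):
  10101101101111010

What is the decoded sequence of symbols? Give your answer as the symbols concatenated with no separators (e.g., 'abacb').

Bit 0: prefix='1' (no match yet)
Bit 1: prefix='10' -> emit 'p', reset
Bit 2: prefix='1' (no match yet)
Bit 3: prefix='10' -> emit 'p', reset
Bit 4: prefix='1' (no match yet)
Bit 5: prefix='11' -> emit 'n', reset
Bit 6: prefix='0' (no match yet)
Bit 7: prefix='01' (no match yet)
Bit 8: prefix='011' -> emit 'h', reset
Bit 9: prefix='0' (no match yet)
Bit 10: prefix='01' (no match yet)
Bit 11: prefix='011' -> emit 'h', reset
Bit 12: prefix='1' (no match yet)
Bit 13: prefix='11' -> emit 'n', reset
Bit 14: prefix='0' (no match yet)
Bit 15: prefix='01' (no match yet)
Bit 16: prefix='010' -> emit 'g', reset

Answer: ppnhhng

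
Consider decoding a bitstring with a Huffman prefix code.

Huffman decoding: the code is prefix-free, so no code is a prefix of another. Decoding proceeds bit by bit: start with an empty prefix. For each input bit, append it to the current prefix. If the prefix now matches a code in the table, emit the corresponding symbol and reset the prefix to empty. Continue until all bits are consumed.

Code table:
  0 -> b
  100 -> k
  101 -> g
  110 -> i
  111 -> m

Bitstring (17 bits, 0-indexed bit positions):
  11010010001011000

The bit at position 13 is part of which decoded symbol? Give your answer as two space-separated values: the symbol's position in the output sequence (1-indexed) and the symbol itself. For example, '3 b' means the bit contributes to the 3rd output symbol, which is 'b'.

Bit 0: prefix='1' (no match yet)
Bit 1: prefix='11' (no match yet)
Bit 2: prefix='110' -> emit 'i', reset
Bit 3: prefix='1' (no match yet)
Bit 4: prefix='10' (no match yet)
Bit 5: prefix='100' -> emit 'k', reset
Bit 6: prefix='1' (no match yet)
Bit 7: prefix='10' (no match yet)
Bit 8: prefix='100' -> emit 'k', reset
Bit 9: prefix='0' -> emit 'b', reset
Bit 10: prefix='1' (no match yet)
Bit 11: prefix='10' (no match yet)
Bit 12: prefix='101' -> emit 'g', reset
Bit 13: prefix='1' (no match yet)
Bit 14: prefix='10' (no match yet)
Bit 15: prefix='100' -> emit 'k', reset
Bit 16: prefix='0' -> emit 'b', reset

Answer: 6 k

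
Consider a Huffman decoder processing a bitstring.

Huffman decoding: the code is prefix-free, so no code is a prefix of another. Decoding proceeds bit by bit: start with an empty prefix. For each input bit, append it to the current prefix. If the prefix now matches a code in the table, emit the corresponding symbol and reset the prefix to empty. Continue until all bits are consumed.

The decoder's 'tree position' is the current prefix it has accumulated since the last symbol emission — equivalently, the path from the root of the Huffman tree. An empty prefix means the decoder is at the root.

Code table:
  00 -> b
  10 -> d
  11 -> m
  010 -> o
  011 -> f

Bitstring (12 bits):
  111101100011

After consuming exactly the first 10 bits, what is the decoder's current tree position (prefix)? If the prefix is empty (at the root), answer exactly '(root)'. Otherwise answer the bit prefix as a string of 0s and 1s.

Bit 0: prefix='1' (no match yet)
Bit 1: prefix='11' -> emit 'm', reset
Bit 2: prefix='1' (no match yet)
Bit 3: prefix='11' -> emit 'm', reset
Bit 4: prefix='0' (no match yet)
Bit 5: prefix='01' (no match yet)
Bit 6: prefix='011' -> emit 'f', reset
Bit 7: prefix='0' (no match yet)
Bit 8: prefix='00' -> emit 'b', reset
Bit 9: prefix='0' (no match yet)

Answer: 0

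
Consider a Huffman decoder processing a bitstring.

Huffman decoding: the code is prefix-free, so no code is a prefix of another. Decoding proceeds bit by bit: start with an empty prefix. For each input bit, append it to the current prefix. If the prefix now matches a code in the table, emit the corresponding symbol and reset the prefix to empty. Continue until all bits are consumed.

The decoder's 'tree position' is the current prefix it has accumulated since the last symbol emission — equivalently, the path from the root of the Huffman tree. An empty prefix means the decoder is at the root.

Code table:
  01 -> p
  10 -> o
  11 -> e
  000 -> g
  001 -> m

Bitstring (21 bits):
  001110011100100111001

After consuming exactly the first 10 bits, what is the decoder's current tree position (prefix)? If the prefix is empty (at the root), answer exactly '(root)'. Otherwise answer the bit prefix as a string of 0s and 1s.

Bit 0: prefix='0' (no match yet)
Bit 1: prefix='00' (no match yet)
Bit 2: prefix='001' -> emit 'm', reset
Bit 3: prefix='1' (no match yet)
Bit 4: prefix='11' -> emit 'e', reset
Bit 5: prefix='0' (no match yet)
Bit 6: prefix='00' (no match yet)
Bit 7: prefix='001' -> emit 'm', reset
Bit 8: prefix='1' (no match yet)
Bit 9: prefix='11' -> emit 'e', reset

Answer: (root)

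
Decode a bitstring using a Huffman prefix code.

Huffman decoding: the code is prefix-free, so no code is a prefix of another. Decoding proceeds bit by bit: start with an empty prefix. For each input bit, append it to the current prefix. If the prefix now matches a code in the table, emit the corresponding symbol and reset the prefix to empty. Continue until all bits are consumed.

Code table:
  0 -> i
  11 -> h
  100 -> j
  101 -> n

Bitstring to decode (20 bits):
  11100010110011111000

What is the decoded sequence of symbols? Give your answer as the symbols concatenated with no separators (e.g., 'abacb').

Answer: hjinjhhji

Derivation:
Bit 0: prefix='1' (no match yet)
Bit 1: prefix='11' -> emit 'h', reset
Bit 2: prefix='1' (no match yet)
Bit 3: prefix='10' (no match yet)
Bit 4: prefix='100' -> emit 'j', reset
Bit 5: prefix='0' -> emit 'i', reset
Bit 6: prefix='1' (no match yet)
Bit 7: prefix='10' (no match yet)
Bit 8: prefix='101' -> emit 'n', reset
Bit 9: prefix='1' (no match yet)
Bit 10: prefix='10' (no match yet)
Bit 11: prefix='100' -> emit 'j', reset
Bit 12: prefix='1' (no match yet)
Bit 13: prefix='11' -> emit 'h', reset
Bit 14: prefix='1' (no match yet)
Bit 15: prefix='11' -> emit 'h', reset
Bit 16: prefix='1' (no match yet)
Bit 17: prefix='10' (no match yet)
Bit 18: prefix='100' -> emit 'j', reset
Bit 19: prefix='0' -> emit 'i', reset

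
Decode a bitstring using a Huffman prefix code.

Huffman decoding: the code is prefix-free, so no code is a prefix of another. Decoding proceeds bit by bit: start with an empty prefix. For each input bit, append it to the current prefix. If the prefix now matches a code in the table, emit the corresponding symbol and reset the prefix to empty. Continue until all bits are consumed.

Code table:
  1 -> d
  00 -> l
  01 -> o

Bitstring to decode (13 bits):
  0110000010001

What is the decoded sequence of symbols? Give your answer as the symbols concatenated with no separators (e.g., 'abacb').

Answer: odllolo

Derivation:
Bit 0: prefix='0' (no match yet)
Bit 1: prefix='01' -> emit 'o', reset
Bit 2: prefix='1' -> emit 'd', reset
Bit 3: prefix='0' (no match yet)
Bit 4: prefix='00' -> emit 'l', reset
Bit 5: prefix='0' (no match yet)
Bit 6: prefix='00' -> emit 'l', reset
Bit 7: prefix='0' (no match yet)
Bit 8: prefix='01' -> emit 'o', reset
Bit 9: prefix='0' (no match yet)
Bit 10: prefix='00' -> emit 'l', reset
Bit 11: prefix='0' (no match yet)
Bit 12: prefix='01' -> emit 'o', reset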